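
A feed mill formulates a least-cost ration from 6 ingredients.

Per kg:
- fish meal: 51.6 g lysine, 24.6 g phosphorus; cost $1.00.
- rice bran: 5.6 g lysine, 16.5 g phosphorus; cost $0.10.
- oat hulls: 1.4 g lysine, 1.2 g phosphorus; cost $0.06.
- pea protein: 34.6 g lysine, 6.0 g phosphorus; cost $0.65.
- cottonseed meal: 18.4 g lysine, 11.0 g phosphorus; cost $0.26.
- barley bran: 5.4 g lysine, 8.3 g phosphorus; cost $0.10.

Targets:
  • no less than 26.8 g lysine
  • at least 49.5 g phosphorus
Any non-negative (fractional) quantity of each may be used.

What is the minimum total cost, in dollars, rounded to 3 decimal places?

$0.432

Let x1 = kg of fish meal, x2 = kg of rice bran, x3 = kg of oat hulls, x4 = kg of pea protein, x5 = kg of cottonseed meal, x6 = kg of barley bran.
Minimize 1x1 + 0.1x2 + 0.06x3 + 0.65x4 + 0.26x5 + 0.1x6 subject to:
  51.6x1 + 5.6x2 + 1.4x3 + 34.6x4 + 18.4x5 + 5.4x6 ≥ 26.8   (lysine)
  24.6x1 + 16.5x2 + 1.2x3 + 6x4 + 11x5 + 8.3x6 ≥ 49.5   (phosphorus)
  x1, x2, x3, x4, x5, x6 ≥ 0.
The optimal basis is {rice bran, cottonseed meal}; fish meal, oat hulls, pea protein, barley bran drop out. Binding constraints: lysine and phosphorus.
That vertex is x2 = 2.545, x5 = 0.6818.
Hence cost = 0.1·2.545 + 0.26·0.6818 = $0.43177.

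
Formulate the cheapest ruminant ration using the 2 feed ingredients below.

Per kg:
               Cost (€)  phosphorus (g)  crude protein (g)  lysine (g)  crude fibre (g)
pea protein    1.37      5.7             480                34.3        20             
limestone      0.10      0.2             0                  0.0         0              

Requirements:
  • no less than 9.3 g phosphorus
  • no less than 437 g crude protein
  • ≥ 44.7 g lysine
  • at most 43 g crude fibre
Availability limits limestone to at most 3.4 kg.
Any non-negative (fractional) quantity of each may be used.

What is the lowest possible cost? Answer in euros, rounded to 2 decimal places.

€2.24

This is a linear program. Let x1 = kg of pea protein, x2 = kg of limestone.
Minimise 1.37x1 + 0.1x2 subject to:
  5.7x1 + 0.2x2 ≥ 9.3   (phosphorus)
  480x1 ≥ 437   (crude protein)
  34.3x1 ≥ 44.7   (lysine)
  20x1 ≤ 43   (crude fibre)
  x2 ≤ 3.4
  x1, x2 ≥ 0.
The optimal basis is {pea protein}; limestone drops out. Binding constraint: phosphorus.
That vertex is x1 = 1.632.
Cost = 1.37·1.632 = 2.2358.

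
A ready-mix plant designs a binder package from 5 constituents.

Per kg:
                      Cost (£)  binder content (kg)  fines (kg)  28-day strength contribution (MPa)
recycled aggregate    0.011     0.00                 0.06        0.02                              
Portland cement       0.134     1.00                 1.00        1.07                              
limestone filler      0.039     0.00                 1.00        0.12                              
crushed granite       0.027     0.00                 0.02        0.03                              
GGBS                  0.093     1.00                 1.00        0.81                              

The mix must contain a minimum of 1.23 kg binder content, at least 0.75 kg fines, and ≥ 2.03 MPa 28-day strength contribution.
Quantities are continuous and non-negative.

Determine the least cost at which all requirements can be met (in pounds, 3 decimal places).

Let x1 = kg of recycled aggregate, x2 = kg of Portland cement, x3 = kg of limestone filler, x4 = kg of crushed granite, x5 = kg of GGBS.
Minimize 0.011x1 + 0.134x2 + 0.039x3 + 0.027x4 + 0.093x5 with:
  1x2 + 1x5 ≥ 1.23   (binder content)
  0.06x1 + 1x2 + 1x3 + 0.02x4 + 1x5 ≥ 0.75   (fines)
  0.02x1 + 1.07x2 + 0.12x3 + 0.03x4 + 0.81x5 ≥ 2.03   (28-day strength contribution)
  x1, x2, x3, x4, x5 ≥ 0.
The cheapest feasible vertex uses only GGBS; recycled aggregate, Portland cement, limestone filler, crushed granite are not used. The 28-day strength contribution requirement is met with equality.
So GGBS = 2.506 kg.
Hence cost = 0.093·2.506 = £0.23306.

£0.233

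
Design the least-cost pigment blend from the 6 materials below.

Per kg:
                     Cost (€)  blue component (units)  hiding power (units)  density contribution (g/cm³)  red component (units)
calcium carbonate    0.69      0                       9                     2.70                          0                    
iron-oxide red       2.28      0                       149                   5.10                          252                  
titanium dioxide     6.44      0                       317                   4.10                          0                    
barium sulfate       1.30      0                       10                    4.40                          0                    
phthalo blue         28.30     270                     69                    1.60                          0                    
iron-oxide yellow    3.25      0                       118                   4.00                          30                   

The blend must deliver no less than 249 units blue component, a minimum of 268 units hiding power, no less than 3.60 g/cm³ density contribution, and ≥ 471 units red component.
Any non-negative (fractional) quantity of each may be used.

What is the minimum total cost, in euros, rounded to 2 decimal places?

€30.36

Let x1 = kg of calcium carbonate, x2 = kg of iron-oxide red, x3 = kg of titanium dioxide, x4 = kg of barium sulfate, x5 = kg of phthalo blue, x6 = kg of iron-oxide yellow.
min 0.69x1 + 2.28x2 + 6.44x3 + 1.3x4 + 28.3x5 + 3.25x6 with:
  270x5 ≥ 249   (blue component)
  9x1 + 149x2 + 317x3 + 10x4 + 69x5 + 118x6 ≥ 268   (hiding power)
  2.7x1 + 5.1x2 + 4.1x3 + 4.4x4 + 1.6x5 + 4x6 ≥ 3.6   (density contribution)
  252x2 + 30x6 ≥ 471   (red component)
  x1, x2, x3, x4, x5, x6 ≥ 0.
The cheapest feasible vertex uses only iron-oxide red, phthalo blue; calcium carbonate, titanium dioxide, barium sulfate, iron-oxide yellow are not used. Binding constraints: blue component and red component.
Solving gives x2 = 1.869, x5 = 0.9222.
Total cost: 2.28·1.869 + 28.3·0.9222 = 30.3596.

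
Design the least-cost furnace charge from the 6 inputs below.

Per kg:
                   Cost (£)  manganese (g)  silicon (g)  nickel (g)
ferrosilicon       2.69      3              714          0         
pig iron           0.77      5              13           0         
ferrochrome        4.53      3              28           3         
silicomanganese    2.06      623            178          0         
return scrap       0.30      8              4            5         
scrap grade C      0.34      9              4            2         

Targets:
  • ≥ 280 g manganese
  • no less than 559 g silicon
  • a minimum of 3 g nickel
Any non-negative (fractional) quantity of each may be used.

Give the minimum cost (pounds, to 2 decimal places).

Set it up as a linear program. Let x1 = kg of ferrosilicon, x2 = kg of pig iron, x3 = kg of ferrochrome, x4 = kg of silicomanganese, x5 = kg of return scrap, x6 = kg of scrap grade C.
Minimize 2.69x1 + 0.77x2 + 4.53x3 + 2.06x4 + 0.3x5 + 0.34x6 with:
  3x1 + 5x2 + 3x3 + 623x4 + 8x5 + 9x6 ≥ 280   (manganese)
  714x1 + 13x2 + 28x3 + 178x4 + 4x5 + 4x6 ≥ 559   (silicon)
  3x3 + 5x5 + 2x6 ≥ 3   (nickel)
  x1, x2, x3, x4, x5, x6 ≥ 0.
The cheapest feasible vertex uses only ferrosilicon, silicomanganese, return scrap; pig iron, ferrochrome, scrap grade C are not used. There the manganese, silicon, nickel constraints are tight.
That vertex is x1 = 0.6702, x4 = 0.4385, x5 = 0.6.
Total cost: 2.69·0.6702 + 2.06·0.4385 + 0.3·0.6 = 2.8861.

£2.89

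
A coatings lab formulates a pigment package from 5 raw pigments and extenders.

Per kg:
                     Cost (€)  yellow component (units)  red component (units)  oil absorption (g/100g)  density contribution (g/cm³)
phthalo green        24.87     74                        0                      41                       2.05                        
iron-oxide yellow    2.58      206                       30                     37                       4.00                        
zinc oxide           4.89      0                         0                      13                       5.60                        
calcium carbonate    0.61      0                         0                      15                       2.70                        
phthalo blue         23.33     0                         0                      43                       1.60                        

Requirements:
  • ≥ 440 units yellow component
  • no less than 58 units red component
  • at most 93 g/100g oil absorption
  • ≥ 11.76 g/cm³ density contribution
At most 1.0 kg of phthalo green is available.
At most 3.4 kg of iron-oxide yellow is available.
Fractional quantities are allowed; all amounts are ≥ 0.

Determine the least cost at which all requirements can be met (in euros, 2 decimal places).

Let x1 = kg of phthalo green, x2 = kg of iron-oxide yellow, x3 = kg of zinc oxide, x4 = kg of calcium carbonate, x5 = kg of phthalo blue.
Minimize 24.87x1 + 2.58x2 + 4.89x3 + 0.61x4 + 23.33x5 subject to:
  74x1 + 206x2 ≥ 440   (yellow component)
  30x2 ≥ 58   (red component)
  41x1 + 37x2 + 13x3 + 15x4 + 43x5 ≤ 93   (oil absorption)
  2.05x1 + 4x2 + 5.6x3 + 2.7x4 + 1.6x5 ≥ 11.76   (density contribution)
  x1 ≤ 1
  x2 ≤ 3.4
  x1, x2, x3, x4, x5 ≥ 0.
At the optimum only iron-oxide yellow, zinc oxide, calcium carbonate are positive (phthalo green, phthalo blue = 0). The yellow component, oil absorption, density contribution requirements are met with equality.
Solving gives x2 = 2.136, x3 = 0.2152, x4 = 0.7449.
Cost = 2.58·2.136 + 4.89·0.2152 + 0.61·0.7449 = 7.0176.

€7.02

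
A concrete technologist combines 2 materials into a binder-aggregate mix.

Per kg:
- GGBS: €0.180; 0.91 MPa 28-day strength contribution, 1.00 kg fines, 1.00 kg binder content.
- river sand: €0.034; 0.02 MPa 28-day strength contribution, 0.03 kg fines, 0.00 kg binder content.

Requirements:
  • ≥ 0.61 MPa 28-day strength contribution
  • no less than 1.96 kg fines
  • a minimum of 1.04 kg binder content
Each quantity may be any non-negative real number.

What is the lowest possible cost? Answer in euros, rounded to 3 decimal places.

Let x1 = kg of GGBS, x2 = kg of river sand.
Minimise 0.18x1 + 0.034x2 with:
  0.91x1 + 0.02x2 ≥ 0.61   (28-day strength contribution)
  1x1 + 0.03x2 ≥ 1.96   (fines)
  1x1 ≥ 1.04   (binder content)
  x1, x2 ≥ 0.
The cheapest feasible vertex uses only GGBS; river sand is not used. The fines requirement is met with equality.
Optimal quantities: GGBS = 1.96 kg.
Total cost: 0.18·1.96 = 0.35280.

€0.353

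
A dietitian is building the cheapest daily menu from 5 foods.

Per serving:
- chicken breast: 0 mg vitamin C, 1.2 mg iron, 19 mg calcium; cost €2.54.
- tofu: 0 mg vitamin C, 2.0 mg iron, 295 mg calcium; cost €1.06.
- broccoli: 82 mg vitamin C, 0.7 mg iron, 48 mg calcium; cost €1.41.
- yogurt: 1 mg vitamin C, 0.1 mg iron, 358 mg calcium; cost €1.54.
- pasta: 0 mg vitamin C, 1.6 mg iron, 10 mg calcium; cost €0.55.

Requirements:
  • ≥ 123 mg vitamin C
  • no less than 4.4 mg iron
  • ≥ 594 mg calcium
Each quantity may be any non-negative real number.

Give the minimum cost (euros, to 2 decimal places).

€3.99

Set it up as a linear program. Let x1 = servings of chicken breast, x2 = servings of tofu, x3 = servings of broccoli, x4 = servings of yogurt, x5 = servings of pasta.
min 2.54x1 + 1.06x2 + 1.41x3 + 1.54x4 + 0.55x5 s.t.:
  82x3 + 1x4 ≥ 123   (vitamin C)
  1.2x1 + 2x2 + 0.7x3 + 0.1x4 + 1.6x5 ≥ 4.4   (iron)
  19x1 + 295x2 + 48x3 + 358x4 + 10x5 ≥ 594   (calcium)
  x1, x2, x3, x4, x5 ≥ 0.
The optimal basis is {tofu, broccoli}; chicken breast, yogurt, pasta drop out. Binding constraints: vitamin C and calcium.
Solving gives x2 = 1.769, x3 = 1.5.
Objective = 1.06·1.769 + 1.41·1.5 = 3.9901.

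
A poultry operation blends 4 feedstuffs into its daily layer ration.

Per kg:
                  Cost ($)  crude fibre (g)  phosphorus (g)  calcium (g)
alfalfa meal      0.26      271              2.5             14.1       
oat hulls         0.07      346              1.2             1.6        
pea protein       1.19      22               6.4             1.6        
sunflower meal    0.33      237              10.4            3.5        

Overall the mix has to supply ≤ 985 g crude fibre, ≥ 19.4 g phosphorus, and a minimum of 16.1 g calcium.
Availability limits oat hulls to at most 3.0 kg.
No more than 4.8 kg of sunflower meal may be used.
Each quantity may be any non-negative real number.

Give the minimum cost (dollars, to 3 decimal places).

Set it up as a linear program. Let x1 = kg of alfalfa meal, x2 = kg of oat hulls, x3 = kg of pea protein, x4 = kg of sunflower meal.
Minimize 0.26x1 + 0.07x2 + 1.19x3 + 0.33x4 subject to:
  271x1 + 346x2 + 22x3 + 237x4 ≤ 985   (crude fibre)
  2.5x1 + 1.2x2 + 6.4x3 + 10.4x4 ≥ 19.4   (phosphorus)
  14.1x1 + 1.6x2 + 1.6x3 + 3.5x4 ≥ 16.1   (calcium)
  x2 ≤ 3
  x4 ≤ 4.8
  x1, x2, x3, x4 ≥ 0.
The optimal basis is {alfalfa meal, sunflower meal}; oat hulls, pea protein drop out. The phosphorus and calcium requirements are met with equality.
So alfalfa meal = 0.7219 kg, sunflower meal = 1.692 kg.
Total cost: 0.26·0.7219 + 0.33·1.692 = 0.74605.

$0.746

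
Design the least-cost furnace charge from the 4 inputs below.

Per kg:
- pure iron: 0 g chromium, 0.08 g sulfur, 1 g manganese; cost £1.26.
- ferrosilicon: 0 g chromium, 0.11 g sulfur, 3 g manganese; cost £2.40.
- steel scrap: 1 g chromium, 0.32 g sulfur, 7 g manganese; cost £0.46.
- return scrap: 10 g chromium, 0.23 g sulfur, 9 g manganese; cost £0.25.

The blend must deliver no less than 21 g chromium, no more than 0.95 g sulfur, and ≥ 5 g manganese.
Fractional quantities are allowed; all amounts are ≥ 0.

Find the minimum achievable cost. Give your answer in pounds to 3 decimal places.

Let x1 = kg of pure iron, x2 = kg of ferrosilicon, x3 = kg of steel scrap, x4 = kg of return scrap.
Minimise 1.26x1 + 2.4x2 + 0.46x3 + 0.25x4 with:
  1x3 + 10x4 ≥ 21   (chromium)
  0.08x1 + 0.11x2 + 0.32x3 + 0.23x4 ≤ 0.95   (sulfur)
  1x1 + 3x2 + 7x3 + 9x4 ≥ 5   (manganese)
  x1, x2, x3, x4 ≥ 0.
At the optimum only return scrap is positive (pure iron, ferrosilicon, steel scrap = 0). Binding constraint: chromium.
Solving gives x4 = 2.1.
Cost = 0.25·2.1 = 0.52500.

£0.525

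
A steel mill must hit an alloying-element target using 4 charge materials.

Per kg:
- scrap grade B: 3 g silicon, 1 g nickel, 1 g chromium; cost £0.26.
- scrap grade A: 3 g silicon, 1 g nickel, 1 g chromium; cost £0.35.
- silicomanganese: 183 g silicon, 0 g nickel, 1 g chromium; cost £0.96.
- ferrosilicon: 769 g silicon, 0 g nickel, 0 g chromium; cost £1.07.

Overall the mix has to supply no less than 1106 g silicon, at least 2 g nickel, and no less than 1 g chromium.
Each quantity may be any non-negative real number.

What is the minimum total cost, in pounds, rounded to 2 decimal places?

£2.05

Set it up as a linear program. Let x1 = kg of scrap grade B, x2 = kg of scrap grade A, x3 = kg of silicomanganese, x4 = kg of ferrosilicon.
Minimise 0.26x1 + 0.35x2 + 0.96x3 + 1.07x4 with:
  3x1 + 3x2 + 183x3 + 769x4 ≥ 1106   (silicon)
  1x1 + 1x2 ≥ 2   (nickel)
  1x1 + 1x2 + 1x3 ≥ 1   (chromium)
  x1, x2, x3, x4 ≥ 0.
The cheapest feasible vertex uses only scrap grade B, ferrosilicon; scrap grade A, silicomanganese are not used. There the silicon and nickel constraints are tight.
So scrap grade B = 2 kg, ferrosilicon = 1.43 kg.
Objective = 0.26·2 + 1.07·1.43 = 2.0501.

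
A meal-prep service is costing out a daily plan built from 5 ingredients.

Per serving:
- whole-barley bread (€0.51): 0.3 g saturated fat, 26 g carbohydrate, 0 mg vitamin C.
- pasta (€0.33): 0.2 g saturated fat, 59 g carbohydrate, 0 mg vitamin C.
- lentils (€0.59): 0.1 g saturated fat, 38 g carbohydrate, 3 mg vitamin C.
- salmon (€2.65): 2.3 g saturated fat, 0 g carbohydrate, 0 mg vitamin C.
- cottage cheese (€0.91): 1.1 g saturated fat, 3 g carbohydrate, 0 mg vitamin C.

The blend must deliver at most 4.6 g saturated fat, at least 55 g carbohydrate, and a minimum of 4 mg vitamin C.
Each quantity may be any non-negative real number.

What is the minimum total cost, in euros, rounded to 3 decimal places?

This is a linear program. Let x1 = servings of whole-barley bread, x2 = servings of pasta, x3 = servings of lentils, x4 = servings of salmon, x5 = servings of cottage cheese.
min 0.51x1 + 0.33x2 + 0.59x3 + 2.65x4 + 0.91x5 s.t.:
  0.3x1 + 0.2x2 + 0.1x3 + 2.3x4 + 1.1x5 ≤ 4.6   (saturated fat)
  26x1 + 59x2 + 38x3 + 3x5 ≥ 55   (carbohydrate)
  3x3 ≥ 4   (vitamin C)
  x1, x2, x3, x4, x5 ≥ 0.
At the optimum only pasta, lentils are positive (whole-barley bread, salmon, cottage cheese = 0). Binding constraints: carbohydrate and vitamin C.
Optimal quantities: pasta = 0.07345 servings, lentils = 1.333 servings.
Cost = 0.33·0.07345 + 0.59·1.333 = 0.81071.

€0.811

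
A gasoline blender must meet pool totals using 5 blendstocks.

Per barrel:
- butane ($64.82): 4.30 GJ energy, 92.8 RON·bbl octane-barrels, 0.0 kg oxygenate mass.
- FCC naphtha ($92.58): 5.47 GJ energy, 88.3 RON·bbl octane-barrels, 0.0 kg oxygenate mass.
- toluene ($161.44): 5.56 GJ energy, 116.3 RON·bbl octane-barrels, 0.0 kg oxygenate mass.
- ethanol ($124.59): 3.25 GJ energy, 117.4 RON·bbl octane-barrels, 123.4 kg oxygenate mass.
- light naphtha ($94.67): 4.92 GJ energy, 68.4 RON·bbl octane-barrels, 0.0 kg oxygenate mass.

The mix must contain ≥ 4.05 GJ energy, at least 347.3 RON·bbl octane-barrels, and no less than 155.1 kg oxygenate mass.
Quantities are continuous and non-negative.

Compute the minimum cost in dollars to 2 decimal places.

Let x1 = barrels of butane, x2 = barrels of FCC naphtha, x3 = barrels of toluene, x4 = barrels of ethanol, x5 = barrels of light naphtha.
min 64.82x1 + 92.58x2 + 161.44x3 + 124.59x4 + 94.67x5 with:
  4.3x1 + 5.47x2 + 5.56x3 + 3.25x4 + 4.92x5 ≥ 4.05   (energy)
  92.8x1 + 88.3x2 + 116.3x3 + 117.4x4 + 68.4x5 ≥ 347.3   (octane-barrels)
  123.4x4 ≥ 155.1   (oxygenate mass)
  x1, x2, x3, x4, x5 ≥ 0.
The optimal basis is {butane, ethanol}; FCC naphtha, toluene, light naphtha drop out. The octane-barrels and oxygenate mass requirements are met with equality.
Solving gives x1 = 2.15239, x4 = 1.25689.
Objective = 64.82·2.15239 + 124.59·1.25689 = 296.1138.

$296.11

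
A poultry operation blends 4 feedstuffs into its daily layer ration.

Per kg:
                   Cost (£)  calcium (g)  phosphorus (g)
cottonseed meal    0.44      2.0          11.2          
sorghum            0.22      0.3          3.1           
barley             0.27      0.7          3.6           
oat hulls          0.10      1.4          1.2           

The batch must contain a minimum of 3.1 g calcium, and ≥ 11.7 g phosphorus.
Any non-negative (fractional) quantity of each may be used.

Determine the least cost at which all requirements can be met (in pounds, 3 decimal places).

Let x1 = kg of cottonseed meal, x2 = kg of sorghum, x3 = kg of barley, x4 = kg of oat hulls.
min 0.44x1 + 0.22x2 + 0.27x3 + 0.1x4 subject to:
  2x1 + 0.3x2 + 0.7x3 + 1.4x4 ≥ 3.1   (calcium)
  11.2x1 + 3.1x2 + 3.6x3 + 1.2x4 ≥ 11.7   (phosphorus)
  x1, x2, x3, x4 ≥ 0.
The minimum-cost mix takes nothing from sorghum, barley — only cottonseed meal, oat hulls. Binding constraints: calcium and phosphorus.
Optimal quantities: cottonseed meal = 0.9533 kg, oat hulls = 0.8524 kg.
Total cost: 0.44·0.9533 + 0.1·0.8524 = 0.50469.

£0.505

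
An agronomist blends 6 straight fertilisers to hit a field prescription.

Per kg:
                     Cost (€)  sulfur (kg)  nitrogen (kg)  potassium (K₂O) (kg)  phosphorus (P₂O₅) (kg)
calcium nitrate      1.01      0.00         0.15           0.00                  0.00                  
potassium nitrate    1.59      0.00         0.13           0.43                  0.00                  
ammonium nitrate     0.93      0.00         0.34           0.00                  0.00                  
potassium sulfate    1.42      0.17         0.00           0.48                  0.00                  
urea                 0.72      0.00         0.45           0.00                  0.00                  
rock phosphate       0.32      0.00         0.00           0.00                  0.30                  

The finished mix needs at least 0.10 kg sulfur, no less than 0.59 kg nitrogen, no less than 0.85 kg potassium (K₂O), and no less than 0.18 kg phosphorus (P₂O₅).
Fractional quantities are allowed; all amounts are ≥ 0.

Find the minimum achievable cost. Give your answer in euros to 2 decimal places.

€3.65

Set it up as a linear program. Let x1 = kg of calcium nitrate, x2 = kg of potassium nitrate, x3 = kg of ammonium nitrate, x4 = kg of potassium sulfate, x5 = kg of urea, x6 = kg of rock phosphate.
Minimize 1.01x1 + 1.59x2 + 0.93x3 + 1.42x4 + 0.72x5 + 0.32x6 subject to:
  0.17x4 ≥ 0.1   (sulfur)
  0.15x1 + 0.13x2 + 0.34x3 + 0.45x5 ≥ 0.59   (nitrogen)
  0.43x2 + 0.48x4 ≥ 0.85   (potassium (K₂O))
  0.3x6 ≥ 0.18   (phosphorus (P₂O₅))
  x1, x2, x3, x4, x5, x6 ≥ 0.
The cheapest feasible vertex uses only potassium sulfate, urea, rock phosphate; calcium nitrate, potassium nitrate, ammonium nitrate are not used. Binding constraints: nitrogen, potassium (K₂O), phosphorus (P₂O₅).
So potassium sulfate = 1.771 kg, urea = 1.311 kg, rock phosphate = 0.6 kg.
Cost = 1.42·1.771 + 0.72·1.311 + 0.32·0.6 = 3.6507.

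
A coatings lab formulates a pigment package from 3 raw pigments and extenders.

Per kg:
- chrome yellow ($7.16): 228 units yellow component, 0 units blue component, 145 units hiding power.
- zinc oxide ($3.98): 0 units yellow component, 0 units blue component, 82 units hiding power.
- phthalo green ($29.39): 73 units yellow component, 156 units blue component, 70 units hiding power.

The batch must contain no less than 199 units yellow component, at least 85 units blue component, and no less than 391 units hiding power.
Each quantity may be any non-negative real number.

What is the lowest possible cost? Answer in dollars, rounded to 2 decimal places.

$33.23

Let x1 = kg of chrome yellow, x2 = kg of zinc oxide, x3 = kg of phthalo green.
Minimize 7.16x1 + 3.98x2 + 29.39x3 s.t.:
  228x1 + 73x3 ≥ 199   (yellow component)
  156x3 ≥ 85   (blue component)
  145x1 + 82x2 + 70x3 ≥ 391   (hiding power)
  x1, x2, x3 ≥ 0.
The optimal mix uses every input. The yellow component, blue component, hiding power requirements are met with equality.
Optimal quantities: chrome yellow = 0.6984 kg, zinc oxide = 3.068 kg, phthalo green = 0.5449 kg.
Objective = 7.16·0.6984 + 3.98·3.068 + 29.39·0.5449 = 33.2258.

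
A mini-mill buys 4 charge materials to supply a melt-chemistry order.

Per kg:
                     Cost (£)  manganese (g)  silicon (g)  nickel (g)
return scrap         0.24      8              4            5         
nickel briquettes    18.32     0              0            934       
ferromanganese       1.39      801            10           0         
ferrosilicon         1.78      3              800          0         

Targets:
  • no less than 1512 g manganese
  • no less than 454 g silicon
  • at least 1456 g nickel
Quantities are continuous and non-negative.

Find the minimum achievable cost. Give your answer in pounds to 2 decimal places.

£32.15

Treat it as an LP. Let x1 = kg of return scrap, x2 = kg of nickel briquettes, x3 = kg of ferromanganese, x4 = kg of ferrosilicon.
Minimise 0.24x1 + 18.32x2 + 1.39x3 + 1.78x4 subject to:
  8x1 + 801x3 + 3x4 ≥ 1512   (manganese)
  4x1 + 10x3 + 800x4 ≥ 454   (silicon)
  5x1 + 934x2 ≥ 1456   (nickel)
  x1, x2, x3, x4 ≥ 0.
The minimum-cost mix takes nothing from return scrap — only nickel briquettes, ferromanganese, ferrosilicon. Binding constraints: manganese, silicon, nickel.
So nickel briquettes = 1.559 kg, ferromanganese = 1.886 kg, ferrosilicon = 0.5439 kg.
Cost = 18.32·1.559 + 1.39·1.886 + 1.78·0.5439 = 32.1506.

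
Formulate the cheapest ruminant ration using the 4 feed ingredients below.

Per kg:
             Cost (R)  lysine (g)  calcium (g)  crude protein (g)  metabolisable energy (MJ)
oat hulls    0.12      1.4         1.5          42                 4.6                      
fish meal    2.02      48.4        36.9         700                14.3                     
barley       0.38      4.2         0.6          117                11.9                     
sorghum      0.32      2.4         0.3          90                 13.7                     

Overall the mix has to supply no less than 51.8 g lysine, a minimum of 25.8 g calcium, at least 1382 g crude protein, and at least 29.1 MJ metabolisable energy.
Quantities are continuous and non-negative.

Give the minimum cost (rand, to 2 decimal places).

Treat it as an LP. Let x1 = kg of oat hulls, x2 = kg of fish meal, x3 = kg of barley, x4 = kg of sorghum.
Minimise 0.12x1 + 2.02x2 + 0.38x3 + 0.32x4 s.t.:
  1.4x1 + 48.4x2 + 4.2x3 + 2.4x4 ≥ 51.8   (lysine)
  1.5x1 + 36.9x2 + 0.6x3 + 0.3x4 ≥ 25.8   (calcium)
  42x1 + 700x2 + 117x3 + 90x4 ≥ 1382   (crude protein)
  4.6x1 + 14.3x2 + 11.9x3 + 13.7x4 ≥ 29.1   (metabolisable energy)
  x1, x2, x3, x4 ≥ 0.
The optimal basis is {oat hulls, fish meal}; barley, sorghum drop out. There the lysine and crude protein constraints are tight.
Optimal quantities: oat hulls = 29.09 kg, fish meal = 0.2287 kg.
Total cost: 0.12·29.09 + 2.02·0.2287 = 3.9528.

R3.95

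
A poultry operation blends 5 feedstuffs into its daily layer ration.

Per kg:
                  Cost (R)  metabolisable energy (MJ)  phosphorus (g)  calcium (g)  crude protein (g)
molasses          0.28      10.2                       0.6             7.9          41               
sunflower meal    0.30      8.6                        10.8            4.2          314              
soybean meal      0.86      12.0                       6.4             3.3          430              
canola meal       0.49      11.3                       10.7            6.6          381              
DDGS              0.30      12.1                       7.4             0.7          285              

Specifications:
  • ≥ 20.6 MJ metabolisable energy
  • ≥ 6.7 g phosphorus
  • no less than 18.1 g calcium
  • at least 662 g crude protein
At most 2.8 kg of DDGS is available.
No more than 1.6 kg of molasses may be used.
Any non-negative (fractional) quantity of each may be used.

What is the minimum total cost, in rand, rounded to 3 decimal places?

R0.935

Set it up as a linear program. Let x1 = kg of molasses, x2 = kg of sunflower meal, x3 = kg of soybean meal, x4 = kg of canola meal, x5 = kg of DDGS.
Minimise 0.28x1 + 0.3x2 + 0.86x3 + 0.49x4 + 0.3x5 with:
  10.2x1 + 8.6x2 + 12x3 + 11.3x4 + 12.1x5 ≥ 20.6   (metabolisable energy)
  0.6x1 + 10.8x2 + 6.4x3 + 10.7x4 + 7.4x5 ≥ 6.7   (phosphorus)
  7.9x1 + 4.2x2 + 3.3x3 + 6.6x4 + 0.7x5 ≥ 18.1   (calcium)
  41x1 + 314x2 + 430x3 + 381x4 + 285x5 ≥ 662   (crude protein)
  x5 ≤ 2.8
  x1 ≤ 1.6
  x1, x2, x3, x4, x5 ≥ 0.
At the optimum only molasses, sunflower meal are positive (soybean meal, canola meal, DDGS = 0). There the calcium and crude protein constraints are tight.
Solving gives x1 = 1.258, x2 = 1.944.
Total cost: 0.28·1.258 + 0.3·1.944 = 0.93544.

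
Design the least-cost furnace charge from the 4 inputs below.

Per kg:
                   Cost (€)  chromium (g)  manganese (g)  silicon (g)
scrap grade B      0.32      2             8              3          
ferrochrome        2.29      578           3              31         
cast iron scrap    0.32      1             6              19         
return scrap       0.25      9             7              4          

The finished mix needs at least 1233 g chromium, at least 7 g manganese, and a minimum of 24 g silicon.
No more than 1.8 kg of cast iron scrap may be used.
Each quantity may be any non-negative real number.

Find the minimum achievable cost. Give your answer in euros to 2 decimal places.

Let x1 = kg of scrap grade B, x2 = kg of ferrochrome, x3 = kg of cast iron scrap, x4 = kg of return scrap.
Minimise 0.32x1 + 2.29x2 + 0.32x3 + 0.25x4 subject to:
  2x1 + 578x2 + 1x3 + 9x4 ≥ 1233   (chromium)
  8x1 + 3x2 + 6x3 + 7x4 ≥ 7   (manganese)
  3x1 + 31x2 + 19x3 + 4x4 ≥ 24   (silicon)
  x3 ≤ 1.8
  x1, x2, x3, x4 ≥ 0.
At the optimum only ferrochrome, return scrap are positive (scrap grade B, cast iron scrap = 0). There the chromium and manganese constraints are tight.
So ferrochrome = 2.132 kg, return scrap = 0.08634 kg.
Hence cost = 2.29·2.132 + 0.25·0.08634 = €4.9039.

€4.90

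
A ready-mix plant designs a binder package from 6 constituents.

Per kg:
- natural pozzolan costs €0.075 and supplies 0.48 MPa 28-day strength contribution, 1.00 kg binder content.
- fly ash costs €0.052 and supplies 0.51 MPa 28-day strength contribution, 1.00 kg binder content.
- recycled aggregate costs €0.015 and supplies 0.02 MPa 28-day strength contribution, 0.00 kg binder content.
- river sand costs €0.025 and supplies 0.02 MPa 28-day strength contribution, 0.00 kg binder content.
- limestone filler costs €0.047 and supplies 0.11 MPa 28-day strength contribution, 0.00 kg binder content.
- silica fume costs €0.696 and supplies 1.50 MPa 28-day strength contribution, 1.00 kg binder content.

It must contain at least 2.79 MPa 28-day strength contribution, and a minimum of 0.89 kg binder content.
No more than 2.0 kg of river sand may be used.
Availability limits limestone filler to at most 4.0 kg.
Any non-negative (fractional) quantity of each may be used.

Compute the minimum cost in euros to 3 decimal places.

Let x1 = kg of natural pozzolan, x2 = kg of fly ash, x3 = kg of recycled aggregate, x4 = kg of river sand, x5 = kg of limestone filler, x6 = kg of silica fume.
min 0.075x1 + 0.052x2 + 0.015x3 + 0.025x4 + 0.047x5 + 0.696x6 subject to:
  0.48x1 + 0.51x2 + 0.02x3 + 0.02x4 + 0.11x5 + 1.5x6 ≥ 2.79   (28-day strength contribution)
  1x1 + 1x2 + 1x6 ≥ 0.89   (binder content)
  x4 ≤ 2
  x5 ≤ 4
  x1, x2, x3, x4, x5, x6 ≥ 0.
At the optimum only fly ash is positive (natural pozzolan, recycled aggregate, river sand, limestone filler, silica fume = 0). There the 28-day strength contribution constraint is tight.
So fly ash = 5.471 kg.
Total cost: 0.052·5.471 = 0.28449.

€0.284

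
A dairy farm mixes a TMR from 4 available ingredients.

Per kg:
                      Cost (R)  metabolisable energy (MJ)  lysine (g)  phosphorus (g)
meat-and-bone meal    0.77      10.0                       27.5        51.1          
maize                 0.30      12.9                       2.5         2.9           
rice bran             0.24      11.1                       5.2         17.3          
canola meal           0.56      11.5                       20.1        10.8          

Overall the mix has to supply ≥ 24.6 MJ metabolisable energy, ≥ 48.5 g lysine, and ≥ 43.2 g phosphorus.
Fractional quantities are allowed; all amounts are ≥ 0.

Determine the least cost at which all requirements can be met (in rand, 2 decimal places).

Treat it as an LP. Let x1 = kg of meat-and-bone meal, x2 = kg of maize, x3 = kg of rice bran, x4 = kg of canola meal.
min 0.77x1 + 0.3x2 + 0.24x3 + 0.56x4 s.t.:
  10x1 + 12.9x2 + 11.1x3 + 11.5x4 ≥ 24.6   (metabolisable energy)
  27.5x1 + 2.5x2 + 5.2x3 + 20.1x4 ≥ 48.5   (lysine)
  51.1x1 + 2.9x2 + 17.3x3 + 10.8x4 ≥ 43.2   (phosphorus)
  x1, x2, x3, x4 ≥ 0.
The cheapest feasible vertex uses only meat-and-bone meal, canola meal; maize, rice bran are not used. Binding constraints: lysine and phosphorus.
That vertex is x1 = 0.4719, x4 = 1.767.
Objective = 0.77·0.4719 + 0.56·1.767 = 1.3529.

R1.35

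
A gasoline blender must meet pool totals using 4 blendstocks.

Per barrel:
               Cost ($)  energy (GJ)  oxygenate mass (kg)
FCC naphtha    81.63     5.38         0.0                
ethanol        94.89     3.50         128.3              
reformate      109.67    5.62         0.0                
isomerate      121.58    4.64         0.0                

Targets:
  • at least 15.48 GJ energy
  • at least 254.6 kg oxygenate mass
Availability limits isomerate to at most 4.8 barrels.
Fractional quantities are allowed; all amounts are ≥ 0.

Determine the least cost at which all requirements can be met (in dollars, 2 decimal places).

$317.79

Set it up as a linear program. Let x1 = barrels of FCC naphtha, x2 = barrels of ethanol, x3 = barrels of reformate, x4 = barrels of isomerate.
Minimize 81.63x1 + 94.89x2 + 109.67x3 + 121.58x4 s.t.:
  5.38x1 + 3.5x2 + 5.62x3 + 4.64x4 ≥ 15.48   (energy)
  128.3x2 ≥ 254.6   (oxygenate mass)
  x4 ≤ 4.8
  x1, x2, x3, x4 ≥ 0.
The optimal basis is {FCC naphtha, ethanol}; reformate, isomerate drop out. The energy and oxygenate mass requirements are met with equality.
Solving gives x1 = 1.5863, x2 = 1.9844.
Hence cost = 81.63·1.5863 + 94.89·1.9844 = $317.7894.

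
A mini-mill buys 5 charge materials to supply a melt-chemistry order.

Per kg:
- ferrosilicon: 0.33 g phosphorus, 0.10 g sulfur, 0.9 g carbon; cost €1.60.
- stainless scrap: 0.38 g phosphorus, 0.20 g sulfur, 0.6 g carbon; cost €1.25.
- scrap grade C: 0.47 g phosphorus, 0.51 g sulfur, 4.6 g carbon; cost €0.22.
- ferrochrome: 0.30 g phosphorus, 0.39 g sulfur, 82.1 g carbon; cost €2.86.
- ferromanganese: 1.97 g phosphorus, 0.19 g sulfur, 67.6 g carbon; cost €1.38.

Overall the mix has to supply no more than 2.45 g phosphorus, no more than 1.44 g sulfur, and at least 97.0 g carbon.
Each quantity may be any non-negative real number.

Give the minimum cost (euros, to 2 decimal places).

Let x1 = kg of ferrosilicon, x2 = kg of stainless scrap, x3 = kg of scrap grade C, x4 = kg of ferrochrome, x5 = kg of ferromanganese.
min 1.6x1 + 1.25x2 + 0.22x3 + 2.86x4 + 1.38x5 with:
  0.33x1 + 0.38x2 + 0.47x3 + 0.3x4 + 1.97x5 ≤ 2.45   (phosphorus)
  0.1x1 + 0.2x2 + 0.51x3 + 0.39x4 + 0.19x5 ≤ 1.44   (sulfur)
  0.9x1 + 0.6x2 + 4.6x3 + 82.1x4 + 67.6x5 ≥ 97   (carbon)
  x1, x2, x3, x4, x5 ≥ 0.
At the optimum only ferrochrome, ferromanganese are positive (ferrosilicon, stainless scrap, scrap grade C = 0). The phosphorus and carbon requirements are met with equality.
Optimal quantities: ferrochrome = 0.1801 kg, ferromanganese = 1.216 kg.
Cost = 2.86·0.1801 + 1.38·1.216 = 2.1932.

€2.19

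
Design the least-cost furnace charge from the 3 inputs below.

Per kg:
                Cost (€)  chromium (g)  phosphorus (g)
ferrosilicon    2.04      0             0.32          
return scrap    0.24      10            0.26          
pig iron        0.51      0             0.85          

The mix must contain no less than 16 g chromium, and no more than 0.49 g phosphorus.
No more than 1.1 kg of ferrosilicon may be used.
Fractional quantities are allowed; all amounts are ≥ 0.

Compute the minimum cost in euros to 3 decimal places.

€0.384

Let x1 = kg of ferrosilicon, x2 = kg of return scrap, x3 = kg of pig iron.
min 2.04x1 + 0.24x2 + 0.51x3 subject to:
  10x2 ≥ 16   (chromium)
  0.32x1 + 0.26x2 + 0.85x3 ≤ 0.49   (phosphorus)
  x1 ≤ 1.1
  x1, x2, x3 ≥ 0.
The cheapest feasible vertex uses only return scrap; ferrosilicon, pig iron are not used. Binding constraint: chromium.
That vertex is x2 = 1.6.
Cost = 0.24·1.6 = 0.38400.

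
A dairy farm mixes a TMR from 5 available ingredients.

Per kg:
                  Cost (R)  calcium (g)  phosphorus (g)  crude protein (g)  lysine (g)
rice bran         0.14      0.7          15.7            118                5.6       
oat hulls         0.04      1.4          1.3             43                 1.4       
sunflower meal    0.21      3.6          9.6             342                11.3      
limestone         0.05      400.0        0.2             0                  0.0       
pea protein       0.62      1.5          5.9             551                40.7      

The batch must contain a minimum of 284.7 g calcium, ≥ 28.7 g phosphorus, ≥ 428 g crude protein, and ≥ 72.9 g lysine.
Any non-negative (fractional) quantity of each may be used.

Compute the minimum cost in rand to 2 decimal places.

R1.21

Let x1 = kg of rice bran, x2 = kg of oat hulls, x3 = kg of sunflower meal, x4 = kg of limestone, x5 = kg of pea protein.
Minimise 0.14x1 + 0.04x2 + 0.21x3 + 0.05x4 + 0.62x5 with:
  0.7x1 + 1.4x2 + 3.6x3 + 400x4 + 1.5x5 ≥ 284.7   (calcium)
  15.7x1 + 1.3x2 + 9.6x3 + 0.2x4 + 5.9x5 ≥ 28.7   (phosphorus)
  118x1 + 43x2 + 342x3 + 551x5 ≥ 428   (crude protein)
  5.6x1 + 1.4x2 + 11.3x3 + 40.7x5 ≥ 72.9   (lysine)
  x1, x2, x3, x4, x5 ≥ 0.
At the optimum only rice bran, limestone, pea protein are positive (oat hulls, sunflower meal = 0). The calcium, phosphorus, lysine requirements are met with equality.
Solving gives x1 = 1.208, x4 = 0.7035, x5 = 1.625.
Hence cost = 0.14·1.208 + 0.05·0.7035 + 0.62·1.625 = R1.2118.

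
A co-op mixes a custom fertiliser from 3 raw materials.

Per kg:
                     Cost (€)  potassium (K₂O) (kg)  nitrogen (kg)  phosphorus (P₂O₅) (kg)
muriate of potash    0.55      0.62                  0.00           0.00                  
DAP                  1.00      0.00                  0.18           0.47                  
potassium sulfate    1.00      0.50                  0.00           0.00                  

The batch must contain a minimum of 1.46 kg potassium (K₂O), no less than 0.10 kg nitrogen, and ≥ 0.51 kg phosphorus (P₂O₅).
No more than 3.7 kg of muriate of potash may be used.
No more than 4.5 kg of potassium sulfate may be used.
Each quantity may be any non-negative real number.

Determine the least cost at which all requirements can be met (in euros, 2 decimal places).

€2.38

This is a linear program. Let x1 = kg of muriate of potash, x2 = kg of DAP, x3 = kg of potassium sulfate.
min 0.55x1 + 1x2 + 1x3 with:
  0.62x1 + 0.5x3 ≥ 1.46   (potassium (K₂O))
  0.18x2 ≥ 0.1   (nitrogen)
  0.47x2 ≥ 0.51   (phosphorus (P₂O₅))
  x1 ≤ 3.7
  x3 ≤ 4.5
  x1, x2, x3 ≥ 0.
The minimum-cost mix takes nothing from potassium sulfate — only muriate of potash, DAP. The potassium (K₂O) and phosphorus (P₂O₅) requirements are met with equality.
Solving gives x1 = 2.355, x2 = 1.085.
Total cost: 0.55·2.355 + 1·1.085 = 2.3803.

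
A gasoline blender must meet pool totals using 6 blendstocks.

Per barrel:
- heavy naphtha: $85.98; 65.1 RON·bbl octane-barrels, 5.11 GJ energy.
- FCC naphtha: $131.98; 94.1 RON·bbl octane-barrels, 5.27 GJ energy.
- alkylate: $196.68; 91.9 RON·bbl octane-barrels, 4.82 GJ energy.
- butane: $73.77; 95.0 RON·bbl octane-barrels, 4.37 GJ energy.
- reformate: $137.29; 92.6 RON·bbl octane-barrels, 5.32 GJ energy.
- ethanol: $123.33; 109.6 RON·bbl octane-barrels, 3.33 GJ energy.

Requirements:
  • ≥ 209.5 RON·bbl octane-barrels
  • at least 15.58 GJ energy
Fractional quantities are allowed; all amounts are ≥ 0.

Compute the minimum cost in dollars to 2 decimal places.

Let x1 = barrels of heavy naphtha, x2 = barrels of FCC naphtha, x3 = barrels of alkylate, x4 = barrels of butane, x5 = barrels of reformate, x6 = barrels of ethanol.
Minimize 85.98x1 + 131.98x2 + 196.68x3 + 73.77x4 + 137.29x5 + 123.33x6 subject to:
  65.1x1 + 94.1x2 + 91.9x3 + 95x4 + 92.6x5 + 109.6x6 ≥ 209.5   (octane-barrels)
  5.11x1 + 5.27x2 + 4.82x3 + 4.37x4 + 5.32x5 + 3.33x6 ≥ 15.58   (energy)
  x1, x2, x3, x4, x5, x6 ≥ 0.
At the optimum only heavy naphtha, butane are positive (FCC naphtha, alkylate, reformate, ethanol = 0). The octane-barrels and energy requirements are met with equality.
That vertex is x1 = 2.8094, x4 = 0.28009.
Objective = 85.98·2.8094 + 73.77·0.28009 = 262.2145.

$262.21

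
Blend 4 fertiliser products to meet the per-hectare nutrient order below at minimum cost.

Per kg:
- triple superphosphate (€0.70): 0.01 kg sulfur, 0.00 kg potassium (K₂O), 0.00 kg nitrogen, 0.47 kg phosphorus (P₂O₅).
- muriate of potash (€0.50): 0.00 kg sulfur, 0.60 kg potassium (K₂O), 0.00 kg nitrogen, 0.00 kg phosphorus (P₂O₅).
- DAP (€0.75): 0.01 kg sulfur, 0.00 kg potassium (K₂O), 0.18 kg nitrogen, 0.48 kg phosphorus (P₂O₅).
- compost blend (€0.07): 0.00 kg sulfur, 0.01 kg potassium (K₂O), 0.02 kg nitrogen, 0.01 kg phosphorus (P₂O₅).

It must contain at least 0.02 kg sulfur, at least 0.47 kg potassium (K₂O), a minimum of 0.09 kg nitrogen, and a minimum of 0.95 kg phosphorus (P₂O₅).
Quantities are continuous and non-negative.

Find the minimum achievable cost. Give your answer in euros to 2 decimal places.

Let x1 = kg of triple superphosphate, x2 = kg of muriate of potash, x3 = kg of DAP, x4 = kg of compost blend.
min 0.7x1 + 0.5x2 + 0.75x3 + 0.07x4 with:
  0.01x1 + 0.01x3 ≥ 0.02   (sulfur)
  0.6x2 + 0.01x4 ≥ 0.47   (potassium (K₂O))
  0.18x3 + 0.02x4 ≥ 0.09   (nitrogen)
  0.47x1 + 0.48x3 + 0.01x4 ≥ 0.95   (phosphorus (P₂O₅))
  x1, x2, x3, x4 ≥ 0.
The cheapest feasible vertex uses only triple superphosphate, muriate of potash, DAP; compost blend is not used. There the potassium (K₂O), nitrogen, phosphorus (P₂O₅) constraints are tight.
Solving gives x1 = 1.511, x2 = 0.7833, x3 = 0.5.
Objective = 0.7·1.511 + 0.5·0.7833 + 0.75·0.5 = 1.8244.

€1.82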